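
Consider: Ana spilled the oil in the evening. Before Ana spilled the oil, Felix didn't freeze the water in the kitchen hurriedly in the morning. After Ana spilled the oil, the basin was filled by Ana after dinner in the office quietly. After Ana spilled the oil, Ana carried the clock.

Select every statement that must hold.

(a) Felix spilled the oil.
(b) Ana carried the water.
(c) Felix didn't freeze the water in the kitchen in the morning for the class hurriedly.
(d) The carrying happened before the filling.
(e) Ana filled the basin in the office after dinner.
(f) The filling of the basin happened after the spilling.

(c), (e), (f)

(a) Not entailed — the passage has Ana spilling the oil, not Felix.
(b) Not entailed — Ana carried the clock, not the water; the water belongs to the freezing event.
(c) Entailed — under negation, adding a further restriction is entailed: if no such freezing event occurred, none occurred for the class either.
(d) Not entailed — the narrative doesn't order the carrying relative to the filling.
(e) Entailed — dropping 'quietly' leaves a sub-description the original still satisfies.
(f) Entailed — the narrative places the spilling before the filling.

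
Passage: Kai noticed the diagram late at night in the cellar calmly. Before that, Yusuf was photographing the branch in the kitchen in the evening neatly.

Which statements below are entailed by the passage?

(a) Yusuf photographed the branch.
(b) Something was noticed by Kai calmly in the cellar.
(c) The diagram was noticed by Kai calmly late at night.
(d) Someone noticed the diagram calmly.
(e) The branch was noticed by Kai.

(b), (c), (d)

(a) Not entailed — 'was photographing' is progressive on an accomplishment; it does not entail the completed 'photographed'.
(b) Entailed — this follows by dropping conjuncts from the noticing event's description.
(c) Entailed — dropping 'in the cellar' leaves a sub-description the original still satisfies.
(d) Entailed — the original entails any weakening of itself; this just drops 'in the cellar', 'late at night' and generalizes the agent.
(e) Not entailed — Kai noticed the diagram, not the branch; the branch belongs to the photographing event.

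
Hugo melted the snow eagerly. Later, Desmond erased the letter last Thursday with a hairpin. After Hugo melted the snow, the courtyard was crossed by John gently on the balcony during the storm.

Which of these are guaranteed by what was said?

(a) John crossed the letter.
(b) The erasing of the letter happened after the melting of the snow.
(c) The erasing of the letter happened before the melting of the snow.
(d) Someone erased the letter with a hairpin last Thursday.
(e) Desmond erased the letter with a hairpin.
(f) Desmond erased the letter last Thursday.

(a) Not entailed — John crossed the courtyard, not the letter; the letter belongs to the erasing event.
(b) Entailed — the narrative places the melting before the erasing.
(c) Not entailed — the narrative places the melting before the erasing, not after.
(d) Entailed — this follows by dropping conjuncts from the erasing event's description.
(e) Entailed — this follows by dropping conjuncts from the erasing event's description.
(f) Entailed — dropping 'with a hairpin' leaves a sub-description the original still satisfies.

(b), (d), (e), (f)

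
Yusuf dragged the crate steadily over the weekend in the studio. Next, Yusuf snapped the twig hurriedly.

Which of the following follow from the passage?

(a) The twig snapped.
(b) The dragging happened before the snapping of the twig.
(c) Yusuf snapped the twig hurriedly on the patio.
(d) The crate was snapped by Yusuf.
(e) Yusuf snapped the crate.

(a) Entailed — 'Yusuf snapped the twig' is causative; it entails the inchoative 'the twig snapped'.
(b) Entailed — the narrative places the dragging before the snapping.
(c) Not entailed — 'on the patio' adds information not in the original event.
(d) Not entailed — Yusuf snapped the twig, not the crate; the crate belongs to the dragging event.
(e) Not entailed — Yusuf snapped the twig, not the crate; the crate belongs to the dragging event.

(a), (b)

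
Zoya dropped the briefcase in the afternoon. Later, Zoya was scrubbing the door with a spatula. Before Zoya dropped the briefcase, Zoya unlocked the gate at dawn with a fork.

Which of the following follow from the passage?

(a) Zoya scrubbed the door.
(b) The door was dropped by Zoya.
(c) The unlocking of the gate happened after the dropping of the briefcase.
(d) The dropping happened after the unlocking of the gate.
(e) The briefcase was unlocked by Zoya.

(a), (d)

(a) Entailed — 'scrub' is an activity; 'was scrubbing' entails that some scrubbing happened, so 'scrubbed' holds.
(b) Not entailed — Zoya dropped the briefcase, not the door; the door belongs to the scrubbing event.
(c) Not entailed — the narrative places the unlocking before the dropping, not after.
(d) Entailed — the narrative places the unlocking before the dropping.
(e) Not entailed — Zoya unlocked the gate, not the briefcase; the briefcase belongs to the dropping event.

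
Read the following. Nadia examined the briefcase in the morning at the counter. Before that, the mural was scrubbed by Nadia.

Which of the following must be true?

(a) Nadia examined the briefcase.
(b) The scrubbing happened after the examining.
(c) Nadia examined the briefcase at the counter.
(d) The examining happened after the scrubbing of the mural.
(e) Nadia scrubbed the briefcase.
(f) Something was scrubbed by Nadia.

(a) Entailed — every conjunct here is already in the original examining event.
(b) Not entailed — the narrative places the scrubbing before the examining, not after.
(c) Entailed — the original entails any weakening of itself; this just drops 'in the morning'.
(d) Entailed — the narrative places the scrubbing before the examining.
(e) Not entailed — Nadia scrubbed the mural, not the briefcase; the briefcase belongs to the examining event.
(f) Entailed — generalizing the patient leaves a sub-description the original still satisfies.

(a), (c), (d), (f)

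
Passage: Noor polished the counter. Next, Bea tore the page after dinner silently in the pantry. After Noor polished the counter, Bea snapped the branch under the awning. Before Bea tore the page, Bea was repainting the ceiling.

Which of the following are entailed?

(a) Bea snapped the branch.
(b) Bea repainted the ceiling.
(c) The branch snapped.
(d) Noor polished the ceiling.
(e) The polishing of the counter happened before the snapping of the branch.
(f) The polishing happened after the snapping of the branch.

(a), (c), (e)

(a) Entailed — every conjunct here is already in the original snapping event.
(b) Not entailed — 'was repainting' is progressive on an accomplishment; it does not entail the completed 'repainted'.
(c) Entailed — 'Bea snapped the branch' is causative; it entails the inchoative 'the branch snapped'.
(d) Not entailed — Noor polished the counter, not the ceiling; the ceiling belongs to the repainting event.
(e) Entailed — the narrative places the polishing before the snapping.
(f) Not entailed — the narrative places the polishing before the snapping, not after.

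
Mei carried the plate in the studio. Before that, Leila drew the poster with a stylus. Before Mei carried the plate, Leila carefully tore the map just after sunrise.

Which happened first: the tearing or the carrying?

The connectives place the tearing before the carrying.

the tearing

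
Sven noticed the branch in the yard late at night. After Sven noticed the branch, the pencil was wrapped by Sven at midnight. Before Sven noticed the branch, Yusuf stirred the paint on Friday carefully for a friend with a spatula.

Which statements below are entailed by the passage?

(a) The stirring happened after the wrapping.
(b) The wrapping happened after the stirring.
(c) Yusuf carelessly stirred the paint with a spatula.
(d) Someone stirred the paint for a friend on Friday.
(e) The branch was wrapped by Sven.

(b), (d)

(a) Not entailed — the narrative places the stirring before the wrapping, not after.
(b) Entailed — the narrative places the stirring before the wrapping.
(c) Not entailed — 'carelessly' adds a manner not in (and inconsistent with) the original.
(d) Entailed — this follows by dropping conjuncts from the stirring event's description.
(e) Not entailed — Sven wrapped the pencil, not the branch; the branch belongs to the noticing event.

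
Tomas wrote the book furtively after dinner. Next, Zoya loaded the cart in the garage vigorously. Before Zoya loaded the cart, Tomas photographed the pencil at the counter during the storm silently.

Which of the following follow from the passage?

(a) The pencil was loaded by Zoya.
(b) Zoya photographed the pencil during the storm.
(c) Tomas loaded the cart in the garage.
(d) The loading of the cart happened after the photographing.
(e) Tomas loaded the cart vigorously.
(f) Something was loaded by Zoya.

(a) Not entailed — Zoya loaded the cart, not the pencil; the pencil belongs to the photographing event.
(b) Not entailed — the passage has Tomas photographing the pencil, not Zoya.
(c) Not entailed — the passage has Zoya loading the cart, not Tomas.
(d) Entailed — the narrative places the photographing before the loading.
(e) Not entailed — the passage has Zoya loading the cart, not Tomas.
(f) Entailed — this follows by dropping conjuncts from the loading event's description.

(d), (f)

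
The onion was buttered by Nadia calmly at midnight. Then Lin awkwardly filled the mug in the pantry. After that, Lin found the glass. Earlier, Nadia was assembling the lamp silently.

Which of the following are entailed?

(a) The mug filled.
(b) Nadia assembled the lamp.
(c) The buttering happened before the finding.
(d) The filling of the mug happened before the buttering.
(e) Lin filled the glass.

(a) Entailed — 'Lin filled the mug' is causative; it entails the inchoative 'the mug filled'.
(b) Not entailed — 'was assembling' is progressive on an accomplishment; it does not entail the completed 'assembled'.
(c) Entailed — the narrative places the buttering before the finding.
(d) Not entailed — the narrative places the buttering before the filling, not after.
(e) Not entailed — Lin filled the mug, not the glass; the glass belongs to the finding event.

(a), (c)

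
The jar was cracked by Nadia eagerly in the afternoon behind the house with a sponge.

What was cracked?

the jar

'the jar' marks the patient of the cracking event.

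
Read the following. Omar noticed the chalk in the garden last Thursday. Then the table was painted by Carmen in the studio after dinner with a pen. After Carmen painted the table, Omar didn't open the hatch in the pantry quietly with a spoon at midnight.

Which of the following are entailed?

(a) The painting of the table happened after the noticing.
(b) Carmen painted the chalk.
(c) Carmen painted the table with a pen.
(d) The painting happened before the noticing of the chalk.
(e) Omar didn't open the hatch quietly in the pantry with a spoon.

(a) Entailed — the narrative places the noticing before the painting.
(b) Not entailed — Carmen painted the table, not the chalk; the chalk belongs to the noticing event.
(c) Entailed — this follows by dropping conjuncts from the painting event's description.
(d) Not entailed — the narrative places the noticing before the painting, not after.
(e) Not entailed — dropping 'at midnight' under negation is not valid — the original leaves open that Omar opened the hatch some other way.

(a), (c)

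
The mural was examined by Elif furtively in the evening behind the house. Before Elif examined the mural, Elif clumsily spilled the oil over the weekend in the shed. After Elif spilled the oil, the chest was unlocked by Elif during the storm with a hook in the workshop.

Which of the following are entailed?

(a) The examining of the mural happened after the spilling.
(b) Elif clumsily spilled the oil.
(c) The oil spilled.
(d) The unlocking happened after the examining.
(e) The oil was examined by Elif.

(a), (b), (c)

(a) Entailed — the narrative places the spilling before the examining.
(b) Entailed — dropping 'over the weekend', 'in the shed' leaves a sub-description the original still satisfies.
(c) Entailed — 'Elif spilled the oil' is causative; it entails the inchoative 'the oil spilled'.
(d) Not entailed — the narrative doesn't order the examining relative to the unlocking.
(e) Not entailed — Elif examined the mural, not the oil; the oil belongs to the spilling event.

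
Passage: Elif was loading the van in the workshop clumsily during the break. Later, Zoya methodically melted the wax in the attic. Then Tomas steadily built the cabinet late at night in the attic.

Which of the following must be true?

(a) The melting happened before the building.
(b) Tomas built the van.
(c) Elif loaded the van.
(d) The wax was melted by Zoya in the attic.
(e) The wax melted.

(a) Entailed — the narrative places the melting before the building.
(b) Not entailed — Tomas built the cabinet, not the van; the van belongs to the loading event.
(c) Not entailed — 'was loading' is progressive on an accomplishment; it does not entail the completed 'loaded'.
(d) Entailed — this follows by dropping conjuncts from the melting event's description.
(e) Entailed — 'Zoya melted the wax' is causative; it entails the inchoative 'the wax melted'.

(a), (d), (e)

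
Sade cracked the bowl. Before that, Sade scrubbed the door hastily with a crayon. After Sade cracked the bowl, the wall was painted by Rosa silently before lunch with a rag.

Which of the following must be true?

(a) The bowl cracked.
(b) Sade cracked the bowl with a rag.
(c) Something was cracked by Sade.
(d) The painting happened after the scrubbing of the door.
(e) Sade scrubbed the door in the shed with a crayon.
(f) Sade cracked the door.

(a), (c), (d)

(a) Entailed — 'Sade cracked the bowl' is causative; it entails the inchoative 'the bowl cracked'.
(b) Not entailed — 'with a rag' adds information not in the original event.
(c) Entailed — this follows by dropping conjuncts from the cracking event's description.
(d) Entailed — the narrative places the scrubbing before the painting.
(e) Not entailed — 'in the shed' adds information not in the original event.
(f) Not entailed — Sade cracked the bowl, not the door; the door belongs to the scrubbing event.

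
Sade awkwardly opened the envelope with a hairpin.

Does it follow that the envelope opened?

yes

'Sade opened the envelope' is the causative; it entails the inchoative 'the envelope opened'.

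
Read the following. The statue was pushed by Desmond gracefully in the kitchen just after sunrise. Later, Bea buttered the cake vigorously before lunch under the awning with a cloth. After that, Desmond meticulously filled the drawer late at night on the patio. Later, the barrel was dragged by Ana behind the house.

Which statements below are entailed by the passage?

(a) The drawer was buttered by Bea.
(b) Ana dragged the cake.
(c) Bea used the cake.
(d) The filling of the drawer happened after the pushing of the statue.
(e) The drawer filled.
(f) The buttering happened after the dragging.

(a) Not entailed — Bea buttered the cake, not the drawer; the drawer belongs to the filling event.
(b) Not entailed — Ana dragged the barrel, not the cake; the cake belongs to the buttering event.
(c) Not entailed — the cake is the patient, not an instrument — Bea used a cloth.
(d) Entailed — the narrative places the pushing before the filling.
(e) Entailed — 'Desmond filled the drawer' is causative; it entails the inchoative 'the drawer filled'.
(f) Not entailed — the narrative places the buttering before the dragging, not after.

(d), (e)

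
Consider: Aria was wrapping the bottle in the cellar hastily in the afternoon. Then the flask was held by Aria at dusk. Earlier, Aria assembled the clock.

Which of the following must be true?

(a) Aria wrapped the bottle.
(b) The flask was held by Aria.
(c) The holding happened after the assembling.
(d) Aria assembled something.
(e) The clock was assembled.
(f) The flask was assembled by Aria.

(a) Not entailed — 'was wrapping' is progressive on an accomplishment; it does not entail the completed 'wrapped'.
(b) Entailed — dropping 'at dusk' leaves a sub-description the original still satisfies.
(c) Entailed — the narrative places the assembling before the holding.
(d) Entailed — the original entails any weakening of itself; this just generalizes the patient.
(e) Entailed — the original entails any weakening of itself; this just generalizes the agent.
(f) Not entailed — Aria assembled the clock, not the flask; the flask belongs to the holding event.

(b), (c), (d), (e)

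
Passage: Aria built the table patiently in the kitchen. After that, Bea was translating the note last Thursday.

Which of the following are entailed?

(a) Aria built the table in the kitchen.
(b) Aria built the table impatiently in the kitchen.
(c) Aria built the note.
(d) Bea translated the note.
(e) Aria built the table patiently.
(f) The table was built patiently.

(a) Entailed — this follows by dropping conjuncts from the building event's description.
(b) Not entailed — 'impatiently' adds a manner not in (and inconsistent with) the original.
(c) Not entailed — Aria built the table, not the note; the note belongs to the translating event.
(d) Not entailed — 'was translating' is progressive on an accomplishment; it does not entail the completed 'translated'.
(e) Entailed — this follows by dropping conjuncts from the building event's description.
(f) Entailed — this follows by dropping conjuncts from the building event's description.

(a), (e), (f)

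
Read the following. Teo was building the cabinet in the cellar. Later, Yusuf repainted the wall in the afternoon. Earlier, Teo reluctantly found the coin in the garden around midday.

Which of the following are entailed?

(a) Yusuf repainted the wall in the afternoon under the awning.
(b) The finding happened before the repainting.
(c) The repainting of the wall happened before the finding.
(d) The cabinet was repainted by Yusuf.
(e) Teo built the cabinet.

(a) Not entailed — 'under the awning' adds information not in the original event.
(b) Entailed — the narrative places the finding before the repainting.
(c) Not entailed — the narrative places the finding before the repainting, not after.
(d) Not entailed — Yusuf repainted the wall, not the cabinet; the cabinet belongs to the building event.
(e) Not entailed — 'was building' is progressive on an accomplishment; it does not entail the completed 'built'.

(b)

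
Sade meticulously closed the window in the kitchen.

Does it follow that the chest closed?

no

Nothing is said about any chest; only the window is affected.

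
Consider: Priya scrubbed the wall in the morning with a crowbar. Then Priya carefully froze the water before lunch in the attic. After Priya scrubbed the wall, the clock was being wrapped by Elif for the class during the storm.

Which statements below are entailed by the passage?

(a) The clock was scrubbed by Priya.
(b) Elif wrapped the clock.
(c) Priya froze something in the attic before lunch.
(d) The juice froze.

(c)

(a) Not entailed — Priya scrubbed the wall, not the clock; the clock belongs to the wrapping event.
(b) Not entailed — 'was wrapping' is progressive on an accomplishment; it does not entail the completed 'wrapped'.
(c) Entailed — dropping 'carefully' and generalizing the patient leaves a sub-description the original still satisfies.
(d) Not entailed — the water is what froze, not the juice.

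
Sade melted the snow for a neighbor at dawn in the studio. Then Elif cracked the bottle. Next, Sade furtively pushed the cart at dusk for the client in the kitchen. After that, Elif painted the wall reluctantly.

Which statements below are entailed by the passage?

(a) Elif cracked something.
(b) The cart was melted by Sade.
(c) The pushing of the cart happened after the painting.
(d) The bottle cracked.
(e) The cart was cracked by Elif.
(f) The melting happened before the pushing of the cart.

(a), (d), (f)

(a) Entailed — generalizing the patient leaves a sub-description the original still satisfies.
(b) Not entailed — Sade melted the snow, not the cart; the cart belongs to the pushing event.
(c) Not entailed — the narrative places the pushing before the painting, not after.
(d) Entailed — 'Elif cracked the bottle' is causative; it entails the inchoative 'the bottle cracked'.
(e) Not entailed — Elif cracked the bottle, not the cart; the cart belongs to the pushing event.
(f) Entailed — the narrative places the melting before the pushing.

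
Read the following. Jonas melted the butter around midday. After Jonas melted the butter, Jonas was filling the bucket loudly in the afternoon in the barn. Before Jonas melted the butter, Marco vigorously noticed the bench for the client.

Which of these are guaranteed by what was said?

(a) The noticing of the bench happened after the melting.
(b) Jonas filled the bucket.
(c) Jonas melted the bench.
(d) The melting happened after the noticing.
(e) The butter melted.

(a) Not entailed — the narrative places the noticing before the melting, not after.
(b) Not entailed — 'was filling' is progressive on an accomplishment; it does not entail the completed 'filled'.
(c) Not entailed — Jonas melted the butter, not the bench; the bench belongs to the noticing event.
(d) Entailed — the narrative places the noticing before the melting.
(e) Entailed — 'Jonas melted the butter' is causative; it entails the inchoative 'the butter melted'.

(d), (e)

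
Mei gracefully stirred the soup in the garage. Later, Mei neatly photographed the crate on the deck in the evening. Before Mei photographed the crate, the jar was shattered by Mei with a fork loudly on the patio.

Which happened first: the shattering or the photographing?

the shattering

The connectives place the shattering before the photographing.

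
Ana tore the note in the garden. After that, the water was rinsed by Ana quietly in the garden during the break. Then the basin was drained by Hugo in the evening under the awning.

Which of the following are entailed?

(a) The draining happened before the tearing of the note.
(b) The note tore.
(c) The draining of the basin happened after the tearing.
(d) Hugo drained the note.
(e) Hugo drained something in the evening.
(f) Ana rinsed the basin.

(a) Not entailed — the narrative places the tearing before the draining, not after.
(b) Entailed — 'Ana tore the note' is causative; it entails the inchoative 'the note tore'.
(c) Entailed — the narrative places the tearing before the draining.
(d) Not entailed — Hugo drained the basin, not the note; the note belongs to the tearing event.
(e) Entailed — this follows by dropping conjuncts from the draining event's description.
(f) Not entailed — Ana rinsed the water, not the basin; the basin belongs to the draining event.

(b), (c), (e)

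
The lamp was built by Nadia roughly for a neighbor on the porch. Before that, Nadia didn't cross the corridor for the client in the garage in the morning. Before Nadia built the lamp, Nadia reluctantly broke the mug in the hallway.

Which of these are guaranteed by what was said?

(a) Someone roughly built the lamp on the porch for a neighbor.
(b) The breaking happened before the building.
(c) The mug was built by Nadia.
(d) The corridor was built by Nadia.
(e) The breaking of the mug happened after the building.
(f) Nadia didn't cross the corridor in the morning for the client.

(a), (b)

(a) Entailed — generalizing the agent leaves a sub-description the original still satisfies.
(b) Entailed — the narrative places the breaking before the building.
(c) Not entailed — Nadia built the lamp, not the mug; the mug belongs to the breaking event.
(d) Not entailed — Nadia built the lamp, not the corridor; the corridor belongs to the crossing event.
(e) Not entailed — the narrative places the breaking before the building, not after.
(f) Not entailed — dropping 'in the garage' under negation is not valid — the original leaves open that Nadia crossed the corridor some other way.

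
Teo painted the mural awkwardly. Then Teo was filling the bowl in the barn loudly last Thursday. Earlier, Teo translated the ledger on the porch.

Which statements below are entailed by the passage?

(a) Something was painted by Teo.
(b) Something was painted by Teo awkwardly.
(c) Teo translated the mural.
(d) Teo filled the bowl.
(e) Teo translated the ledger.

(a), (b), (e)

(a) Entailed — this follows by dropping conjuncts from the painting event's description.
(b) Entailed — generalizing the patient leaves a sub-description the original still satisfies.
(c) Not entailed — Teo translated the ledger, not the mural; the mural belongs to the painting event.
(d) Not entailed — 'was filling' is progressive on an accomplishment; it does not entail the completed 'filled'.
(e) Entailed — the original entails any weakening of itself; this just drops 'on the porch'.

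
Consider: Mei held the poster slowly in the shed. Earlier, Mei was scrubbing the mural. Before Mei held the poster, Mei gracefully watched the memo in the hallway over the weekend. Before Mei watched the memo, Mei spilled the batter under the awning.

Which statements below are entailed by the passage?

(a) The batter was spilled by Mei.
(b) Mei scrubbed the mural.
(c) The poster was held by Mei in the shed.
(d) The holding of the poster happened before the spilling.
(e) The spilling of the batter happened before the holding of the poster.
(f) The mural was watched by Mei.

(a) Entailed — this follows by dropping conjuncts from the spilling event's description.
(b) Entailed — 'scrub' is an activity; 'was scrubbing' entails that some scrubbing happened, so 'scrubbed' holds.
(c) Entailed — dropping 'slowly' leaves a sub-description the original still satisfies.
(d) Not entailed — the narrative places the spilling before the holding, not after.
(e) Entailed — the narrative places the spilling before the holding.
(f) Not entailed — Mei watched the memo, not the mural; the mural belongs to the scrubbing event.

(a), (b), (c), (e)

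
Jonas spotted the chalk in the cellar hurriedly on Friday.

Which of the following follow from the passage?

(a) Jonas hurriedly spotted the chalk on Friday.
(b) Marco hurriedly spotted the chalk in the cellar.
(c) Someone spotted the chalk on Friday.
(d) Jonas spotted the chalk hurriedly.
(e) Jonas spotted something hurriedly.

(a) Entailed — the original entails any weakening of itself; this just drops 'in the cellar'.
(b) Not entailed — the passage has Jonas spotting the chalk, not Marco.
(c) Entailed — every conjunct here is already in the original spotting event.
(d) Entailed — the original entails any weakening of itself; this just drops 'in the cellar', 'on Friday'.
(e) Entailed — dropping 'in the cellar', 'on Friday' and generalizing the patient leaves a sub-description the original still satisfies.

(a), (c), (d), (e)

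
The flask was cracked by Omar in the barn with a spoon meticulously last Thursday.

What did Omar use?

a spoon

'with a spoon' marks the instrument of the cracking event.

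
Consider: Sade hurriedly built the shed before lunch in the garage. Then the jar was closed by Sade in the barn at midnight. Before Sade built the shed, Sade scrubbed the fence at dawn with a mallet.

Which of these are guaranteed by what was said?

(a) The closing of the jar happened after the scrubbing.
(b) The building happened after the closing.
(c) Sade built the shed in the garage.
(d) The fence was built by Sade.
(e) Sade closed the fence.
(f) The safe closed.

(a) Entailed — the narrative places the scrubbing before the closing.
(b) Not entailed — the narrative places the building before the closing, not after.
(c) Entailed — this follows by dropping conjuncts from the building event's description.
(d) Not entailed — Sade built the shed, not the fence; the fence belongs to the scrubbing event.
(e) Not entailed — Sade closed the jar, not the fence; the fence belongs to the scrubbing event.
(f) Not entailed — the jar is what closed, not the safe.

(a), (c)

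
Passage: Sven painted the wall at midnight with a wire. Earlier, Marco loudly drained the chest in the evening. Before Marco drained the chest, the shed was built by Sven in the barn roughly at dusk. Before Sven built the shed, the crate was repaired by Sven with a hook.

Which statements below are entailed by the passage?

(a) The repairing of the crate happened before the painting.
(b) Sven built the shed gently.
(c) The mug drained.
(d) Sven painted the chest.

(a) Entailed — the narrative places the repairing before the painting.
(b) Not entailed — 'gently' adds a manner not in (and inconsistent with) the original.
(c) Not entailed — the chest is what drained, not the mug.
(d) Not entailed — Sven painted the wall, not the chest; the chest belongs to the draining event.

(a)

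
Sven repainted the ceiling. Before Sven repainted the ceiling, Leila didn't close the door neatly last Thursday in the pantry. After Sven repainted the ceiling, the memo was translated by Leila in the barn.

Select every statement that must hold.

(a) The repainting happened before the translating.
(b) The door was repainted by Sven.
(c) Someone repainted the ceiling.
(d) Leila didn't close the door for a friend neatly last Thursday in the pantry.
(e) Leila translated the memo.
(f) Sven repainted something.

(a) Entailed — the narrative places the repainting before the translating.
(b) Not entailed — Sven repainted the ceiling, not the door; the door belongs to the closing event.
(c) Entailed — the original entails any weakening of itself; this just generalizes the agent.
(d) Entailed — under negation, adding a further restriction is entailed: if no such closing event occurred, none occurred for a friend either.
(e) Entailed — the original entails any weakening of itself; this just drops 'in the barn'.
(f) Entailed — this follows by dropping conjuncts from the repainting event's description.

(a), (c), (d), (e), (f)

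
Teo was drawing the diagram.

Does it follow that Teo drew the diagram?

no

'was drawing' is progressive; for an accomplishment like 'draw the diagram', it doesn't entail completion.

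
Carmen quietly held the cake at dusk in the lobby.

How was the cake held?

'quietly' marks the manner of the holding event.

quietly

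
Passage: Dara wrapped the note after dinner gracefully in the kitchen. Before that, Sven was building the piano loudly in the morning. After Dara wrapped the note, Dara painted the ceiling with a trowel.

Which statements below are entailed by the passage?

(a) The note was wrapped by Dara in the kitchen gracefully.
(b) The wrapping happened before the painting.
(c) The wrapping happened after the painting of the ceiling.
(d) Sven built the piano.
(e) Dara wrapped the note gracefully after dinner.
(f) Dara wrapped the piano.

(a) Entailed — dropping 'after dinner' leaves a sub-description the original still satisfies.
(b) Entailed — the narrative places the wrapping before the painting.
(c) Not entailed — the narrative places the wrapping before the painting, not after.
(d) Not entailed — 'was building' is progressive on an accomplishment; it does not entail the completed 'built'.
(e) Entailed — the original entails any weakening of itself; this just drops 'in the kitchen'.
(f) Not entailed — Dara wrapped the note, not the piano; the piano belongs to the building event.

(a), (b), (e)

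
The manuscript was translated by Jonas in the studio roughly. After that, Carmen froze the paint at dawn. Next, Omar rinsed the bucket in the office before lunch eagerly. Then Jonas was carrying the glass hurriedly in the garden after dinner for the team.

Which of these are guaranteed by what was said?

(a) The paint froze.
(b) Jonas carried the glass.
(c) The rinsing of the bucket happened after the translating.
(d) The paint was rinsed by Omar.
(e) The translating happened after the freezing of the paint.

(a), (b), (c)

(a) Entailed — 'Carmen froze the paint' is causative; it entails the inchoative 'the paint froze'.
(b) Entailed — 'carry' is an activity; 'was carrying' entails that some carrying happened, so 'carried' holds.
(c) Entailed — the narrative places the translating before the rinsing.
(d) Not entailed — Omar rinsed the bucket, not the paint; the paint belongs to the freezing event.
(e) Not entailed — the narrative places the translating before the freezing, not after.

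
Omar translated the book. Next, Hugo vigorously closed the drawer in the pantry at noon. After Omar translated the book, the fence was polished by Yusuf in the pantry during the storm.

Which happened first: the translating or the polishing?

the translating

The connectives place the translating before the polishing.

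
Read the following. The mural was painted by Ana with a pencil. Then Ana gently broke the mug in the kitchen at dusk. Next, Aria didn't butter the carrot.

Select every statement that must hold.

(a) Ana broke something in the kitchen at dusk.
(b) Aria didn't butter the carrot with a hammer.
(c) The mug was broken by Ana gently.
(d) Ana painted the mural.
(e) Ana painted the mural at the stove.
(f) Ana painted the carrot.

(a) Entailed — every conjunct here is already in the original breaking event.
(b) Entailed — under negation, adding a further restriction is entailed: if no such buttering event occurred, none occurred with a hammer either.
(c) Entailed — this follows by dropping conjuncts from the breaking event's description.
(d) Entailed — this follows by dropping conjuncts from the painting event's description.
(e) Not entailed — 'at the stove' adds information not in the original event.
(f) Not entailed — Ana painted the mural, not the carrot; the carrot belongs to the buttering event.

(a), (b), (c), (d)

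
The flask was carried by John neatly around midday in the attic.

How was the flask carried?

neatly

'neatly' marks the manner of the carrying event.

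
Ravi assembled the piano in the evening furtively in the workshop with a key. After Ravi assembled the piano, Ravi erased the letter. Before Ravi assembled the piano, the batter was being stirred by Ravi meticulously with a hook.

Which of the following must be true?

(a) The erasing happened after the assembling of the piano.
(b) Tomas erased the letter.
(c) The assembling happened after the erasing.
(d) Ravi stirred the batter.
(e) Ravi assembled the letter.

(a) Entailed — the narrative places the assembling before the erasing.
(b) Not entailed — the passage has Ravi erasing the letter, not Tomas.
(c) Not entailed — the narrative places the assembling before the erasing, not after.
(d) Entailed — 'stir' is an activity; 'was stirring' entails that some stirring happened, so 'stirred' holds.
(e) Not entailed — Ravi assembled the piano, not the letter; the letter belongs to the erasing event.

(a), (d)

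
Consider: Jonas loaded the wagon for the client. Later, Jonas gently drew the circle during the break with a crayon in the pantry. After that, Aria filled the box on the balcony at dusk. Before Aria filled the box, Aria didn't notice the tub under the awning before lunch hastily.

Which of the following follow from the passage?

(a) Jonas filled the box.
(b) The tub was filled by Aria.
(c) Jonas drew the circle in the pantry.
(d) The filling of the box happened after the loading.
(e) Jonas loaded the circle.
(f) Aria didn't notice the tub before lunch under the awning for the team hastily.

(a) Not entailed — the passage has Aria filling the box, not Jonas.
(b) Not entailed — Aria filled the box, not the tub; the tub belongs to the noticing event.
(c) Entailed — every conjunct here is already in the original drawing event.
(d) Entailed — the narrative places the loading before the filling.
(e) Not entailed — Jonas loaded the wagon, not the circle; the circle belongs to the drawing event.
(f) Entailed — under negation, adding a further restriction is entailed: if no such noticing event occurred, none occurred for the team either.

(c), (d), (f)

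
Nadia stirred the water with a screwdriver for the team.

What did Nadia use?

a screwdriver

'with a screwdriver' marks the instrument of the stirring event.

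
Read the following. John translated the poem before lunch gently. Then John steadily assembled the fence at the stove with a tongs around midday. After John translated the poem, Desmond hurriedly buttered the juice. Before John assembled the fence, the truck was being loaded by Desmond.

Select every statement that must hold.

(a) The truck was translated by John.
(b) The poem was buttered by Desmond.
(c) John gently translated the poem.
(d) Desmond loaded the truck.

(a) Not entailed — John translated the poem, not the truck; the truck belongs to the loading event.
(b) Not entailed — Desmond buttered the juice, not the poem; the poem belongs to the translating event.
(c) Entailed — the original entails any weakening of itself; this just drops 'before lunch'.
(d) Not entailed — 'was loading' is progressive on an accomplishment; it does not entail the completed 'loaded'.

(c)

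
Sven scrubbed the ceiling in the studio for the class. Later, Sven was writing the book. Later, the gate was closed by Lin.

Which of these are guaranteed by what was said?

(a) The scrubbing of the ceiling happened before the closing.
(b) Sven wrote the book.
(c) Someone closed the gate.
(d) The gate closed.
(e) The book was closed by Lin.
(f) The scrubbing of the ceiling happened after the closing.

(a), (c), (d)

(a) Entailed — the narrative places the scrubbing before the closing.
(b) Not entailed — 'was writing' is progressive on an accomplishment; it does not entail the completed 'wrote'.
(c) Entailed — generalizing the agent leaves a sub-description the original still satisfies.
(d) Entailed — 'Lin closed the gate' is causative; it entails the inchoative 'the gate closed'.
(e) Not entailed — Lin closed the gate, not the book; the book belongs to the writing event.
(f) Not entailed — the narrative places the scrubbing before the closing, not after.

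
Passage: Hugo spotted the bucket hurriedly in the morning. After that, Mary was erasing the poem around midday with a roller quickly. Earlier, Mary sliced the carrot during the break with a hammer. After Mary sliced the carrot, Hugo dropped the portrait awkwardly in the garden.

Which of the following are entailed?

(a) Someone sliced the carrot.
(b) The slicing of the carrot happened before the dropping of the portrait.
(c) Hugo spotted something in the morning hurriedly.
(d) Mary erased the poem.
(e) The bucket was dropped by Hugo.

(a) Entailed — dropping 'with a hammer', 'during the break' and generalizing the agent leaves a sub-description the original still satisfies.
(b) Entailed — the narrative places the slicing before the dropping.
(c) Entailed — every conjunct here is already in the original spotting event.
(d) Not entailed — 'was erasing' is progressive on an accomplishment; it does not entail the completed 'erased'.
(e) Not entailed — Hugo dropped the portrait, not the bucket; the bucket belongs to the spotting event.

(a), (b), (c)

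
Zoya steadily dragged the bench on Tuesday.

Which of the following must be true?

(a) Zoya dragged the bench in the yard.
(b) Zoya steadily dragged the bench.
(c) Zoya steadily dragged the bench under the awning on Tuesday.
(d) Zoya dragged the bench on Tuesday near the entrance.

(a) Not entailed — 'in the yard' adds information not in the original event.
(b) Entailed — the original entails any weakening of itself; this just drops 'on Tuesday'.
(c) Not entailed — 'under the awning' adds information not in the original event.
(d) Not entailed — 'near the entrance' adds information not in the original event.

(b)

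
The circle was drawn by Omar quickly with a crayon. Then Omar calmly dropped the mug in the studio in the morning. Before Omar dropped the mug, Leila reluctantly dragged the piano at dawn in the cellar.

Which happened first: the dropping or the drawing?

the drawing

The connectives place the drawing before the dropping.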